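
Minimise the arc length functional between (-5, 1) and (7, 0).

Arc-length functional: J[y] = ∫ sqrt(1 + (y')^2) dx.
Lagrangian L = sqrt(1 + (y')^2) has no explicit y dependence, so ∂L/∂y = 0 and the Euler-Lagrange equation gives
    d/dx( y' / sqrt(1 + (y')^2) ) = 0  ⇒  y' / sqrt(1 + (y')^2) = const.
Hence y' is constant, so y(x) is affine.
Fitting the endpoints (-5, 1) and (7, 0):
    slope m = (0 − 1) / (7 − (-5)) = -1/12,
    intercept c = 1 − m·(-5) = 7/12.
Extremal: y(x) = (-1/12) x + 7/12.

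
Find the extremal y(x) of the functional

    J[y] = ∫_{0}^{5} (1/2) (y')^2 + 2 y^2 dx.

The Lagrangian is L = (1/2) (y')^2 + 2 y^2.
Compute ∂L/∂y = 4y, ∂L/∂y' = y'.
The Euler-Lagrange equation d/dx(∂L/∂y') − ∂L/∂y = 0 reduces to
    y'' − 4 y = 0.
Its general solution is
    y(x) = A e^(2x) + B e^(−2x),
with A, B fixed by the endpoint conditions.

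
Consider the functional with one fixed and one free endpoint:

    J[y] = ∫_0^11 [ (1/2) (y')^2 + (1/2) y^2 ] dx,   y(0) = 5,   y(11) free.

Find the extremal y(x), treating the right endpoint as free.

The Lagrangian L = (1/2) (y')^2 + (1/2) y^2 gives
    ∂L/∂y = 1 y,   ∂L/∂y' = y'.
Euler-Lagrange: y'' − y = 0.
With k = 1, the general solution is
    y(x) = A cosh(x) + B sinh(x).
Fixed left endpoint y(0) = 5 ⇒ A = 5.
The right endpoint x = 11 is free, so the natural (transversality) condition is ∂L/∂y' |_{x=11} = 0, i.e. y'(11) = 0.
Compute y'(x) = A k sinh(k x) + B k cosh(k x), so
    y'(11) = A k sinh(k·11) + B k cosh(k·11) = 0
    ⇒ B = −A tanh(k·11) = − 5 tanh(1·11).
Therefore the extremal is
    y(x) = 5 cosh(1 x) − 5 tanh(1·11) sinh(1 x).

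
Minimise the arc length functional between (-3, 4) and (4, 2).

Arc-length functional: J[y] = ∫ sqrt(1 + (y')^2) dx.
Lagrangian L = sqrt(1 + (y')^2) has no explicit y dependence, so ∂L/∂y = 0 and the Euler-Lagrange equation gives
    d/dx( y' / sqrt(1 + (y')^2) ) = 0  ⇒  y' / sqrt(1 + (y')^2) = const.
Hence y' is constant, so y(x) is affine.
Fitting the endpoints (-3, 4) and (4, 2):
    slope m = (2 − 4) / (4 − (-3)) = -2/7,
    intercept c = 4 − m·(-3) = 22/7.
Extremal: y(x) = (-2/7) x + 22/7.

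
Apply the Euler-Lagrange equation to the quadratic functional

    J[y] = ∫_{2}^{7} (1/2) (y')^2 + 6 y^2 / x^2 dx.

The Lagrangian is L = (1/2) (y')^2 + 6 y^2 / x^2.
Compute ∂L/∂y = 12y/x^2, ∂L/∂y' = y'.
The Euler-Lagrange equation d/dx(∂L/∂y') − ∂L/∂y = 0 reduces to
    y'' − 12/x^2 · y = 0  (x > 0).
Its general solution is
    y(x) = A x^4 + B x^(-3),
with A, B fixed by the endpoint conditions.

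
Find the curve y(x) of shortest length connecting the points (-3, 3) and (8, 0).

Arc-length functional: J[y] = ∫ sqrt(1 + (y')^2) dx.
Lagrangian L = sqrt(1 + (y')^2) has no explicit y dependence, so ∂L/∂y = 0 and the Euler-Lagrange equation gives
    d/dx( y' / sqrt(1 + (y')^2) ) = 0  ⇒  y' / sqrt(1 + (y')^2) = const.
Hence y' is constant, so y(x) is affine.
Fitting the endpoints (-3, 3) and (8, 0):
    slope m = (0 − 3) / (8 − (-3)) = -3/11,
    intercept c = 3 − m·(-3) = 24/11.
Extremal: y(x) = (-3/11) x + 24/11.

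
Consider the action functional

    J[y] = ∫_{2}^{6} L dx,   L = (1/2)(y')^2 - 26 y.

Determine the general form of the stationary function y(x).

The Lagrangian is L = (1/2)(y')^2 - 26 y.
∂L/∂y = -26.
∂L/∂y' = y'.
The Euler-Lagrange equation d/dx(∂L/∂y') − ∂L/∂y = 0 becomes:
    y'' + 26 = 0
General solution: y(x) = -13 x^2 + A x + B, where A and B are arbitrary constants fixed by the endpoint conditions.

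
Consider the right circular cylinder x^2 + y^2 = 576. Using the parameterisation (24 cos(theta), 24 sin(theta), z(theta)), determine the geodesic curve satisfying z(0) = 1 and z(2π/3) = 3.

Parameterise the cylinder of radius R = 24 as
    r(θ) = (24 cos θ, 24 sin θ, z(θ)).
The arc-length element is
    ds = sqrt(576 + (dz/dθ)^2) dθ,
so the Lagrangian is L = sqrt(576 + z'^2).
L depends on z' only, not on z or θ, so ∂L/∂z = 0 and
    ∂L/∂z' = z' / sqrt(576 + z'^2).
The Euler-Lagrange equation gives
    d/dθ( z' / sqrt(576 + z'^2) ) = 0,
so z' is constant. Integrating once:
    z(θ) = a θ + b,
a helix on the cylinder (a straight line when the cylinder is unrolled). The constants a, b are determined by the endpoint conditions.
With endpoint conditions z(0) = 1 and z(2π/3) = 3: from z(0) = b we get b = 1, and a·2π/3 + 1 = 3 gives a = 3/π, so
    z(θ) = (3/π) θ + 1.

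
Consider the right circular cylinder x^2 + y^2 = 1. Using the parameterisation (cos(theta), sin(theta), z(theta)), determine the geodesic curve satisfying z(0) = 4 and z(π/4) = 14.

Parameterise the cylinder of radius R = 1 as
    r(θ) = (cos θ, sin θ, z(θ)).
The arc-length element is
    ds = sqrt(1 + (dz/dθ)^2) dθ,
so the Lagrangian is L = sqrt(1 + z'^2).
L depends on z' only, not on z or θ, so ∂L/∂z = 0 and
    ∂L/∂z' = z' / sqrt(1 + z'^2).
The Euler-Lagrange equation gives
    d/dθ( z' / sqrt(1 + z'^2) ) = 0,
so z' is constant. Integrating once:
    z(θ) = a θ + b,
a helix on the cylinder (a straight line when the cylinder is unrolled). The constants a, b are determined by the endpoint conditions.
With endpoint conditions z(0) = 4 and z(π/4) = 14: from z(0) = b we get b = 4, and a·π/4 + 4 = 14 gives a = 40/π, so
    z(θ) = (40/π) θ + 4.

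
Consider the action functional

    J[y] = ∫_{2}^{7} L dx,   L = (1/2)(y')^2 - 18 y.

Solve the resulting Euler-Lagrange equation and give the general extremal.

The Lagrangian is L = (1/2)(y')^2 - 18 y.
∂L/∂y = -18.
∂L/∂y' = y'.
The Euler-Lagrange equation d/dx(∂L/∂y') − ∂L/∂y = 0 becomes:
    y'' + 18 = 0
General solution: y(x) = -9 x^2 + A x + B, where A and B are arbitrary constants fixed by the endpoint conditions.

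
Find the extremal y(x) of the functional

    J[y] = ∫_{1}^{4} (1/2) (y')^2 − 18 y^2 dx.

The Lagrangian is L = (1/2) (y')^2 − 18 y^2.
Compute ∂L/∂y = -36y, ∂L/∂y' = y'.
The Euler-Lagrange equation d/dx(∂L/∂y') − ∂L/∂y = 0 reduces to
    y'' + 36 y = 0.
Its general solution is
    y(x) = A sin(6x) + B cos(6x),
with A, B fixed by the endpoint conditions.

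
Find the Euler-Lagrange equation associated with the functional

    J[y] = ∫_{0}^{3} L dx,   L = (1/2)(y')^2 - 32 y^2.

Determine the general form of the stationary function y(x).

The Lagrangian is L = (1/2)(y')^2 - 32 y^2.
∂L/∂y = -64y.
∂L/∂y' = y'.
The Euler-Lagrange equation d/dx(∂L/∂y') − ∂L/∂y = 0 becomes:
    y'' + 64 y = 0
General solution: y(x) = A sin(8x) + B cos(8x), where A and B are arbitrary constants fixed by the endpoint conditions.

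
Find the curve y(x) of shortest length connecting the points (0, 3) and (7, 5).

Arc-length functional: J[y] = ∫ sqrt(1 + (y')^2) dx.
Lagrangian L = sqrt(1 + (y')^2) has no explicit y dependence, so ∂L/∂y = 0 and the Euler-Lagrange equation gives
    d/dx( y' / sqrt(1 + (y')^2) ) = 0  ⇒  y' / sqrt(1 + (y')^2) = const.
Hence y' is constant, so y(x) is affine.
Fitting the endpoints (0, 3) and (7, 5):
    slope m = (5 − 3) / (7 − 0) = 2/7,
    intercept c = 3 − m·0 = 3.
Extremal: y(x) = (2/7) x + 3.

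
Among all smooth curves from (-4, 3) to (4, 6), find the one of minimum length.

Arc-length functional: J[y] = ∫ sqrt(1 + (y')^2) dx.
Lagrangian L = sqrt(1 + (y')^2) has no explicit y dependence, so ∂L/∂y = 0 and the Euler-Lagrange equation gives
    d/dx( y' / sqrt(1 + (y')^2) ) = 0  ⇒  y' / sqrt(1 + (y')^2) = const.
Hence y' is constant, so y(x) is affine.
Fitting the endpoints (-4, 3) and (4, 6):
    slope m = (6 − 3) / (4 − (-4)) = 3/8,
    intercept c = 3 − m·(-4) = 9/2.
Extremal: y(x) = (3/8) x + 9/2.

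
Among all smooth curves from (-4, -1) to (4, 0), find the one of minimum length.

Arc-length functional: J[y] = ∫ sqrt(1 + (y')^2) dx.
Lagrangian L = sqrt(1 + (y')^2) has no explicit y dependence, so ∂L/∂y = 0 and the Euler-Lagrange equation gives
    d/dx( y' / sqrt(1 + (y')^2) ) = 0  ⇒  y' / sqrt(1 + (y')^2) = const.
Hence y' is constant, so y(x) is affine.
Fitting the endpoints (-4, -1) and (4, 0):
    slope m = (0 − (-1)) / (4 − (-4)) = 1/8,
    intercept c = (-1) − m·(-4) = -1/2.
Extremal: y(x) = (1/8) x - 1/2.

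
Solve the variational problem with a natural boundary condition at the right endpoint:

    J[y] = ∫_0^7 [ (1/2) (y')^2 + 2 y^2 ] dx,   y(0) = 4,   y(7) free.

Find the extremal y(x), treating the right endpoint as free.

The Lagrangian L = (1/2) (y')^2 + 2 y^2 gives
    ∂L/∂y = 4 y,   ∂L/∂y' = y'.
Euler-Lagrange: y'' − 4 y = 0.
With k = 2, the general solution is
    y(x) = A cosh(2 x) + B sinh(2 x).
Fixed left endpoint y(0) = 4 ⇒ A = 4.
The right endpoint x = 7 is free, so the natural (transversality) condition is ∂L/∂y' |_{x=7} = 0, i.e. y'(7) = 0.
Compute y'(x) = A k sinh(k x) + B k cosh(k x), so
    y'(7) = A k sinh(k·7) + B k cosh(k·7) = 0
    ⇒ B = −A tanh(k·7) = − 4 tanh(2·7).
Therefore the extremal is
    y(x) = 4 cosh(2 x) − 4 tanh(2·7) sinh(2 x).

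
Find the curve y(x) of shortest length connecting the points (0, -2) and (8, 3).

Arc-length functional: J[y] = ∫ sqrt(1 + (y')^2) dx.
Lagrangian L = sqrt(1 + (y')^2) has no explicit y dependence, so ∂L/∂y = 0 and the Euler-Lagrange equation gives
    d/dx( y' / sqrt(1 + (y')^2) ) = 0  ⇒  y' / sqrt(1 + (y')^2) = const.
Hence y' is constant, so y(x) is affine.
Fitting the endpoints (0, -2) and (8, 3):
    slope m = (3 − (-2)) / (8 − 0) = 5/8,
    intercept c = (-2) − m·0 = -2.
Extremal: y(x) = (5/8) x - 2.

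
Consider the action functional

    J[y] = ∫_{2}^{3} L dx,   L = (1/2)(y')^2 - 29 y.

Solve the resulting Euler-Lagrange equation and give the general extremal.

The Lagrangian is L = (1/2)(y')^2 - 29 y.
∂L/∂y = -29.
∂L/∂y' = y'.
The Euler-Lagrange equation d/dx(∂L/∂y') − ∂L/∂y = 0 becomes:
    y'' + 29 = 0
General solution: y(x) = -(29/2) x^2 + A x + B, where A and B are arbitrary constants fixed by the endpoint conditions.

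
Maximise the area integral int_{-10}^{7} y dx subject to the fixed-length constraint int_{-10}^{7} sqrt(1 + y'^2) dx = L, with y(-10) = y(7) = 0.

Set up the augmented Lagrangian using a multiplier λ for the length constraint:
    F(y, y') = y − λ sqrt(1 + y'^2).
F has no explicit x dependence, so the Beltrami identity yields a first integral
    F − y' ∂F/∂y' = C.
Compute ∂F/∂y' = −λ y' / sqrt(1 + y'^2). Then
    y − λ sqrt(1 + y'^2) + λ y'^2 / sqrt(1 + y'^2) = C
    ⇒  y − λ / sqrt(1 + y'^2) = C.
Solving for y' and integrating gives
    (x − a)^2 + (y − b)^2 = λ^2,
a circular arc of radius λ. The constants a, b are determined by the endpoint conditions y(-10) = y(7) = 0, and λ is fixed implicitly by the length constraint
    ∫_{-10}^{7} sqrt(1 + y'^2) dx = L.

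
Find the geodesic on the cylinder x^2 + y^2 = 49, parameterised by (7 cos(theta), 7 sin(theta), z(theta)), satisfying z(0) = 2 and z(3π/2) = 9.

Parameterise the cylinder of radius R = 7 as
    r(θ) = (7 cos θ, 7 sin θ, z(θ)).
The arc-length element is
    ds = sqrt(49 + (dz/dθ)^2) dθ,
so the Lagrangian is L = sqrt(49 + z'^2).
L depends on z' only, not on z or θ, so ∂L/∂z = 0 and
    ∂L/∂z' = z' / sqrt(49 + z'^2).
The Euler-Lagrange equation gives
    d/dθ( z' / sqrt(49 + z'^2) ) = 0,
so z' is constant. Integrating once:
    z(θ) = a θ + b,
a helix on the cylinder (a straight line when the cylinder is unrolled). The constants a, b are determined by the endpoint conditions.
With endpoint conditions z(0) = 2 and z(3π/2) = 9: from z(0) = b we get b = 2, and a·3π/2 + 2 = 9 gives a = 14/(3π), so
    z(θ) = (14/(3π)) θ + 2.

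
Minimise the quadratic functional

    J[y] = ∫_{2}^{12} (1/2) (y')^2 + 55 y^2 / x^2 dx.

The Lagrangian is L = (1/2) (y')^2 + 55 y^2 / x^2.
Compute ∂L/∂y = 110y/x^2, ∂L/∂y' = y'.
The Euler-Lagrange equation d/dx(∂L/∂y') − ∂L/∂y = 0 reduces to
    y'' − 110/x^2 · y = 0  (x > 0).
Its general solution is
    y(x) = A x^11 + B x^(-10),
with A, B fixed by the endpoint conditions.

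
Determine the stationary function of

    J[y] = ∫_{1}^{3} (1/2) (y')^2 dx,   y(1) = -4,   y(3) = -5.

The Lagrangian is L = (1/2) (y')^2.
Compute ∂L/∂y = 0, ∂L/∂y' = y'.
The Euler-Lagrange equation d/dx(∂L/∂y') − ∂L/∂y = 0 reduces to
    y'' = 0.
Its general solution is
    y(x) = A x + B,
with A, B fixed by the endpoint conditions.
Applying the endpoint conditions y(1) = -4 and y(3) = -5: solve A·1 + B = -4 and A·3 + B = -5. Subtracting gives A(3 − 1) = -5 − -4, so A = -1/2, and B = -4 − A·1 = -7/2. Therefore
    y(x) = (-1/2) x - 7/2.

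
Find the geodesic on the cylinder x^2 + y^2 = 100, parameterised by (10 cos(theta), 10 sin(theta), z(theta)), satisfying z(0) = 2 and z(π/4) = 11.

Parameterise the cylinder of radius R = 10 as
    r(θ) = (10 cos θ, 10 sin θ, z(θ)).
The arc-length element is
    ds = sqrt(100 + (dz/dθ)^2) dθ,
so the Lagrangian is L = sqrt(100 + z'^2).
L depends on z' only, not on z or θ, so ∂L/∂z = 0 and
    ∂L/∂z' = z' / sqrt(100 + z'^2).
The Euler-Lagrange equation gives
    d/dθ( z' / sqrt(100 + z'^2) ) = 0,
so z' is constant. Integrating once:
    z(θ) = a θ + b,
a helix on the cylinder (a straight line when the cylinder is unrolled). The constants a, b are determined by the endpoint conditions.
With endpoint conditions z(0) = 2 and z(π/4) = 11: from z(0) = b we get b = 2, and a·π/4 + 2 = 11 gives a = 36/π, so
    z(θ) = (36/π) θ + 2.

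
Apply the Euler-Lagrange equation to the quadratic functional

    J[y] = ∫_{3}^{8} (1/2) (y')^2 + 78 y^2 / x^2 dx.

The Lagrangian is L = (1/2) (y')^2 + 78 y^2 / x^2.
Compute ∂L/∂y = 156y/x^2, ∂L/∂y' = y'.
The Euler-Lagrange equation d/dx(∂L/∂y') − ∂L/∂y = 0 reduces to
    y'' − 156/x^2 · y = 0  (x > 0).
Its general solution is
    y(x) = A x^13 + B x^(-12),
with A, B fixed by the endpoint conditions.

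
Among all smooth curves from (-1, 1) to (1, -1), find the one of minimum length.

Arc-length functional: J[y] = ∫ sqrt(1 + (y')^2) dx.
Lagrangian L = sqrt(1 + (y')^2) has no explicit y dependence, so ∂L/∂y = 0 and the Euler-Lagrange equation gives
    d/dx( y' / sqrt(1 + (y')^2) ) = 0  ⇒  y' / sqrt(1 + (y')^2) = const.
Hence y' is constant, so y(x) is affine.
Fitting the endpoints (-1, 1) and (1, -1):
    slope m = ((-1) − 1) / (1 − (-1)) = -1,
    intercept c = 1 − m·(-1) = 0.
Extremal: y(x) = -x.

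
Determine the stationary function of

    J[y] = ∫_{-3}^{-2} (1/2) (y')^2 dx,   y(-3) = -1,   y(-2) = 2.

The Lagrangian is L = (1/2) (y')^2.
Compute ∂L/∂y = 0, ∂L/∂y' = y'.
The Euler-Lagrange equation d/dx(∂L/∂y') − ∂L/∂y = 0 reduces to
    y'' = 0.
Its general solution is
    y(x) = A x + B,
with A, B fixed by the endpoint conditions.
Applying the endpoint conditions y(-3) = -1 and y(-2) = 2: solve A·-3 + B = -1 and A·-2 + B = 2. Subtracting gives A(-2 − -3) = 2 − -1, so A = 3, and B = -1 − A·-3 = 8. Therefore
    y(x) = 3 x + 8.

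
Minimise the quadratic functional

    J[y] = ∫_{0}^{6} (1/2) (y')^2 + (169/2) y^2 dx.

The Lagrangian is L = (1/2) (y')^2 + (169/2) y^2.
Compute ∂L/∂y = 169y, ∂L/∂y' = y'.
The Euler-Lagrange equation d/dx(∂L/∂y') − ∂L/∂y = 0 reduces to
    y'' − 169 y = 0.
Its general solution is
    y(x) = A e^(13x) + B e^(−13x),
with A, B fixed by the endpoint conditions.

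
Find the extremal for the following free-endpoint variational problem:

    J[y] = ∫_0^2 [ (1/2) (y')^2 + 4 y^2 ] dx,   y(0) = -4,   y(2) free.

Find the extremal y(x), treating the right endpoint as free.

The Lagrangian L = (1/2) (y')^2 + 4 y^2 gives
    ∂L/∂y = 8 y,   ∂L/∂y' = y'.
Euler-Lagrange: y'' − 8 y = 0.
With k = sqrt(8), the general solution is
    y(x) = A cosh(sqrt(8) x) + B sinh(sqrt(8) x).
Fixed left endpoint y(0) = -4 ⇒ A = -4.
The right endpoint x = 2 is free, so the natural (transversality) condition is ∂L/∂y' |_{x=2} = 0, i.e. y'(2) = 0.
Compute y'(x) = A k sinh(k x) + B k cosh(k x), so
    y'(2) = A k sinh(k·2) + B k cosh(k·2) = 0
    ⇒ B = −A tanh(k·2) = 4 tanh(sqrt(8)·2).
Therefore the extremal is
    y(x) = −4 cosh(sqrt(8) x) + 4 tanh(sqrt(8)·2) sinh(sqrt(8) x).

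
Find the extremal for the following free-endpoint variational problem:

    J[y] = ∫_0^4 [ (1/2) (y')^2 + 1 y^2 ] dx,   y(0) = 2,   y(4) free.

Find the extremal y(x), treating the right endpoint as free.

The Lagrangian L = (1/2) (y')^2 + 1 y^2 gives
    ∂L/∂y = 2 y,   ∂L/∂y' = y'.
Euler-Lagrange: y'' − 2 y = 0.
With k = sqrt(2), the general solution is
    y(x) = A cosh(sqrt(2) x) + B sinh(sqrt(2) x).
Fixed left endpoint y(0) = 2 ⇒ A = 2.
The right endpoint x = 4 is free, so the natural (transversality) condition is ∂L/∂y' |_{x=4} = 0, i.e. y'(4) = 0.
Compute y'(x) = A k sinh(k x) + B k cosh(k x), so
    y'(4) = A k sinh(k·4) + B k cosh(k·4) = 0
    ⇒ B = −A tanh(k·4) = − 2 tanh(sqrt(2)·4).
Therefore the extremal is
    y(x) = 2 cosh(sqrt(2) x) − 2 tanh(sqrt(2)·4) sinh(sqrt(2) x).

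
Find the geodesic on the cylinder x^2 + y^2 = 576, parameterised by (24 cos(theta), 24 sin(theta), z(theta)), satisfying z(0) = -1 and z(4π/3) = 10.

Parameterise the cylinder of radius R = 24 as
    r(θ) = (24 cos θ, 24 sin θ, z(θ)).
The arc-length element is
    ds = sqrt(576 + (dz/dθ)^2) dθ,
so the Lagrangian is L = sqrt(576 + z'^2).
L depends on z' only, not on z or θ, so ∂L/∂z = 0 and
    ∂L/∂z' = z' / sqrt(576 + z'^2).
The Euler-Lagrange equation gives
    d/dθ( z' / sqrt(576 + z'^2) ) = 0,
so z' is constant. Integrating once:
    z(θ) = a θ + b,
a helix on the cylinder (a straight line when the cylinder is unrolled). The constants a, b are determined by the endpoint conditions.
With endpoint conditions z(0) = -1 and z(4π/3) = 10: from z(0) = b we get b = -1, and a·4π/3 + -1 = 10 gives a = 33/(4π), so
    z(θ) = (33/(4π)) θ − 1.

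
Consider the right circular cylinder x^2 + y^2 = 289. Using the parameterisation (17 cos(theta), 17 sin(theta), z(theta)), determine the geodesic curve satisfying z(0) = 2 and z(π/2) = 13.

Parameterise the cylinder of radius R = 17 as
    r(θ) = (17 cos θ, 17 sin θ, z(θ)).
The arc-length element is
    ds = sqrt(289 + (dz/dθ)^2) dθ,
so the Lagrangian is L = sqrt(289 + z'^2).
L depends on z' only, not on z or θ, so ∂L/∂z = 0 and
    ∂L/∂z' = z' / sqrt(289 + z'^2).
The Euler-Lagrange equation gives
    d/dθ( z' / sqrt(289 + z'^2) ) = 0,
so z' is constant. Integrating once:
    z(θ) = a θ + b,
a helix on the cylinder (a straight line when the cylinder is unrolled). The constants a, b are determined by the endpoint conditions.
With endpoint conditions z(0) = 2 and z(π/2) = 13: from z(0) = b we get b = 2, and a·π/2 + 2 = 13 gives a = 22/π, so
    z(θ) = (22/π) θ + 2.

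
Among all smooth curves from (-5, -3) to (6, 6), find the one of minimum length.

Arc-length functional: J[y] = ∫ sqrt(1 + (y')^2) dx.
Lagrangian L = sqrt(1 + (y')^2) has no explicit y dependence, so ∂L/∂y = 0 and the Euler-Lagrange equation gives
    d/dx( y' / sqrt(1 + (y')^2) ) = 0  ⇒  y' / sqrt(1 + (y')^2) = const.
Hence y' is constant, so y(x) is affine.
Fitting the endpoints (-5, -3) and (6, 6):
    slope m = (6 − (-3)) / (6 − (-5)) = 9/11,
    intercept c = (-3) − m·(-5) = 12/11.
Extremal: y(x) = (9/11) x + 12/11.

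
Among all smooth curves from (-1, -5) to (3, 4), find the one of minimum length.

Arc-length functional: J[y] = ∫ sqrt(1 + (y')^2) dx.
Lagrangian L = sqrt(1 + (y')^2) has no explicit y dependence, so ∂L/∂y = 0 and the Euler-Lagrange equation gives
    d/dx( y' / sqrt(1 + (y')^2) ) = 0  ⇒  y' / sqrt(1 + (y')^2) = const.
Hence y' is constant, so y(x) is affine.
Fitting the endpoints (-1, -5) and (3, 4):
    slope m = (4 − (-5)) / (3 − (-1)) = 9/4,
    intercept c = (-5) − m·(-1) = -11/4.
Extremal: y(x) = (9/4) x - 11/4.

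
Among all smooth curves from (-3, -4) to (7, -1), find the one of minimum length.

Arc-length functional: J[y] = ∫ sqrt(1 + (y')^2) dx.
Lagrangian L = sqrt(1 + (y')^2) has no explicit y dependence, so ∂L/∂y = 0 and the Euler-Lagrange equation gives
    d/dx( y' / sqrt(1 + (y')^2) ) = 0  ⇒  y' / sqrt(1 + (y')^2) = const.
Hence y' is constant, so y(x) is affine.
Fitting the endpoints (-3, -4) and (7, -1):
    slope m = ((-1) − (-4)) / (7 − (-3)) = 3/10,
    intercept c = (-4) − m·(-3) = -31/10.
Extremal: y(x) = (3/10) x - 31/10.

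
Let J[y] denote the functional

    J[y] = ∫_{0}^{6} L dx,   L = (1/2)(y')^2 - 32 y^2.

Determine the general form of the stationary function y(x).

The Lagrangian is L = (1/2)(y')^2 - 32 y^2.
∂L/∂y = -64y.
∂L/∂y' = y'.
The Euler-Lagrange equation d/dx(∂L/∂y') − ∂L/∂y = 0 becomes:
    y'' + 64 y = 0
General solution: y(x) = A sin(8x) + B cos(8x), where A and B are arbitrary constants fixed by the endpoint conditions.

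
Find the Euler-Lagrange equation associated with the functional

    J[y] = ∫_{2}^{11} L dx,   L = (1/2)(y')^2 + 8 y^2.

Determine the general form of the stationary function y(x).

The Lagrangian is L = (1/2)(y')^2 + 8 y^2.
∂L/∂y = 16y.
∂L/∂y' = y'.
The Euler-Lagrange equation d/dx(∂L/∂y') − ∂L/∂y = 0 becomes:
    y'' - 16 y = 0
General solution: y(x) = A e^(4x) + B e^(-4x), where A and B are arbitrary constants fixed by the endpoint conditions.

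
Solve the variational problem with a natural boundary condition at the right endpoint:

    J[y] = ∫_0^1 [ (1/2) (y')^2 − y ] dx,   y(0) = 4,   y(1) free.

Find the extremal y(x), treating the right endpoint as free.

The Lagrangian L = (1/2) (y')^2 − y gives
    ∂L/∂y = −1,   ∂L/∂y' = y'.
Euler-Lagrange: d/dx(y') − (−1) = 0, i.e. y'' + 1 = 0, so
    y(x) = −(1/2) x^2 + C1 x + C2.
Fixed left endpoint y(0) = 4 ⇒ C2 = 4.
The right endpoint x = 1 is free, so the natural (transversality) condition is ∂L/∂y' |_{x=1} = 0, i.e. y'(1) = 0.
Compute y'(x) = −1 x + C1, so y'(1) = −1 + C1 = 0 ⇒ C1 = 1.
Therefore the extremal is
    y(x) = −x^2/2 + x + 4.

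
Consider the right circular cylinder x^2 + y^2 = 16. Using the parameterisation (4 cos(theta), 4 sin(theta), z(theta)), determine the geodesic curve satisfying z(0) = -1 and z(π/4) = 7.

Parameterise the cylinder of radius R = 4 as
    r(θ) = (4 cos θ, 4 sin θ, z(θ)).
The arc-length element is
    ds = sqrt(16 + (dz/dθ)^2) dθ,
so the Lagrangian is L = sqrt(16 + z'^2).
L depends on z' only, not on z or θ, so ∂L/∂z = 0 and
    ∂L/∂z' = z' / sqrt(16 + z'^2).
The Euler-Lagrange equation gives
    d/dθ( z' / sqrt(16 + z'^2) ) = 0,
so z' is constant. Integrating once:
    z(θ) = a θ + b,
a helix on the cylinder (a straight line when the cylinder is unrolled). The constants a, b are determined by the endpoint conditions.
With endpoint conditions z(0) = -1 and z(π/4) = 7: from z(0) = b we get b = -1, and a·π/4 + -1 = 7 gives a = 32/π, so
    z(θ) = (32/π) θ − 1.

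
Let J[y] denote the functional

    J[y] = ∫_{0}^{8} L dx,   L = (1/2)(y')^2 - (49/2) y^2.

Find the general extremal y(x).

The Lagrangian is L = (1/2)(y')^2 - (49/2) y^2.
∂L/∂y = -49y.
∂L/∂y' = y'.
The Euler-Lagrange equation d/dx(∂L/∂y') − ∂L/∂y = 0 becomes:
    y'' + 49 y = 0
General solution: y(x) = A sin(7x) + B cos(7x), where A and B are arbitrary constants fixed by the endpoint conditions.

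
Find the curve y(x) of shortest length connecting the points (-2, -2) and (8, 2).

Arc-length functional: J[y] = ∫ sqrt(1 + (y')^2) dx.
Lagrangian L = sqrt(1 + (y')^2) has no explicit y dependence, so ∂L/∂y = 0 and the Euler-Lagrange equation gives
    d/dx( y' / sqrt(1 + (y')^2) ) = 0  ⇒  y' / sqrt(1 + (y')^2) = const.
Hence y' is constant, so y(x) is affine.
Fitting the endpoints (-2, -2) and (8, 2):
    slope m = (2 − (-2)) / (8 − (-2)) = 2/5,
    intercept c = (-2) − m·(-2) = -6/5.
Extremal: y(x) = (2/5) x - 6/5.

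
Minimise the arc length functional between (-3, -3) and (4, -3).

Arc-length functional: J[y] = ∫ sqrt(1 + (y')^2) dx.
Lagrangian L = sqrt(1 + (y')^2) has no explicit y dependence, so ∂L/∂y = 0 and the Euler-Lagrange equation gives
    d/dx( y' / sqrt(1 + (y')^2) ) = 0  ⇒  y' / sqrt(1 + (y')^2) = const.
Hence y' is constant, so y(x) is affine.
Fitting the endpoints (-3, -3) and (4, -3):
    slope m = ((-3) − (-3)) / (4 − (-3)) = 0,
    intercept c = (-3) − m·(-3) = -3.
Extremal: y(x) = -3.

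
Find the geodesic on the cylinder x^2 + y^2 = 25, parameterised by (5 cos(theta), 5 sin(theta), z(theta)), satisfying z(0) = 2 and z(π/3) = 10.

Parameterise the cylinder of radius R = 5 as
    r(θ) = (5 cos θ, 5 sin θ, z(θ)).
The arc-length element is
    ds = sqrt(25 + (dz/dθ)^2) dθ,
so the Lagrangian is L = sqrt(25 + z'^2).
L depends on z' only, not on z or θ, so ∂L/∂z = 0 and
    ∂L/∂z' = z' / sqrt(25 + z'^2).
The Euler-Lagrange equation gives
    d/dθ( z' / sqrt(25 + z'^2) ) = 0,
so z' is constant. Integrating once:
    z(θ) = a θ + b,
a helix on the cylinder (a straight line when the cylinder is unrolled). The constants a, b are determined by the endpoint conditions.
With endpoint conditions z(0) = 2 and z(π/3) = 10: from z(0) = b we get b = 2, and a·π/3 + 2 = 10 gives a = 24/π, so
    z(θ) = (24/π) θ + 2.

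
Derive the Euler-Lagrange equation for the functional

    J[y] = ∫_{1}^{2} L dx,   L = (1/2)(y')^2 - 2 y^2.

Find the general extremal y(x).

The Lagrangian is L = (1/2)(y')^2 - 2 y^2.
∂L/∂y = -4y.
∂L/∂y' = y'.
The Euler-Lagrange equation d/dx(∂L/∂y') − ∂L/∂y = 0 becomes:
    y'' + 4 y = 0
General solution: y(x) = A sin(2x) + B cos(2x), where A and B are arbitrary constants fixed by the endpoint conditions.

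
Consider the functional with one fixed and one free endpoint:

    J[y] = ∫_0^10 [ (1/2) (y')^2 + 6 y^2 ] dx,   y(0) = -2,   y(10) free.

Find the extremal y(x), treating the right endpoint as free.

The Lagrangian L = (1/2) (y')^2 + 6 y^2 gives
    ∂L/∂y = 12 y,   ∂L/∂y' = y'.
Euler-Lagrange: y'' − 12 y = 0.
With k = sqrt(12), the general solution is
    y(x) = A cosh(sqrt(12) x) + B sinh(sqrt(12) x).
Fixed left endpoint y(0) = -2 ⇒ A = -2.
The right endpoint x = 10 is free, so the natural (transversality) condition is ∂L/∂y' |_{x=10} = 0, i.e. y'(10) = 0.
Compute y'(x) = A k sinh(k x) + B k cosh(k x), so
    y'(10) = A k sinh(k·10) + B k cosh(k·10) = 0
    ⇒ B = −A tanh(k·10) = 2 tanh(sqrt(12)·10).
Therefore the extremal is
    y(x) = −2 cosh(sqrt(12) x) + 2 tanh(sqrt(12)·10) sinh(sqrt(12) x).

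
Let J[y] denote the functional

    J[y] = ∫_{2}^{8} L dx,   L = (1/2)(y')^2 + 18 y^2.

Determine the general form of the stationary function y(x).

The Lagrangian is L = (1/2)(y')^2 + 18 y^2.
∂L/∂y = 36y.
∂L/∂y' = y'.
The Euler-Lagrange equation d/dx(∂L/∂y') − ∂L/∂y = 0 becomes:
    y'' - 36 y = 0
General solution: y(x) = A e^(6x) + B e^(-6x), where A and B are arbitrary constants fixed by the endpoint conditions.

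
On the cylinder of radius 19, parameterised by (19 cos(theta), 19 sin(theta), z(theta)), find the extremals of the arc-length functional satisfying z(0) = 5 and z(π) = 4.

Parameterise the cylinder of radius R = 19 as
    r(θ) = (19 cos θ, 19 sin θ, z(θ)).
The arc-length element is
    ds = sqrt(361 + (dz/dθ)^2) dθ,
so the Lagrangian is L = sqrt(361 + z'^2).
L depends on z' only, not on z or θ, so ∂L/∂z = 0 and
    ∂L/∂z' = z' / sqrt(361 + z'^2).
The Euler-Lagrange equation gives
    d/dθ( z' / sqrt(361 + z'^2) ) = 0,
so z' is constant. Integrating once:
    z(θ) = a θ + b,
a helix on the cylinder (a straight line when the cylinder is unrolled). The constants a, b are determined by the endpoint conditions.
With endpoint conditions z(0) = 5 and z(π) = 4: from z(0) = b we get b = 5, and a·π + 5 = 4 gives a = -1/π, so
    z(θ) = (-1/π) θ + 5.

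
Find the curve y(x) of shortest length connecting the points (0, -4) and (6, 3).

Arc-length functional: J[y] = ∫ sqrt(1 + (y')^2) dx.
Lagrangian L = sqrt(1 + (y')^2) has no explicit y dependence, so ∂L/∂y = 0 and the Euler-Lagrange equation gives
    d/dx( y' / sqrt(1 + (y')^2) ) = 0  ⇒  y' / sqrt(1 + (y')^2) = const.
Hence y' is constant, so y(x) is affine.
Fitting the endpoints (0, -4) and (6, 3):
    slope m = (3 − (-4)) / (6 − 0) = 7/6,
    intercept c = (-4) − m·0 = -4.
Extremal: y(x) = (7/6) x - 4.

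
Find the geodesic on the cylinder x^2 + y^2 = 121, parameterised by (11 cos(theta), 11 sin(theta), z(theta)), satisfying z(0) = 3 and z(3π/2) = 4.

Parameterise the cylinder of radius R = 11 as
    r(θ) = (11 cos θ, 11 sin θ, z(θ)).
The arc-length element is
    ds = sqrt(121 + (dz/dθ)^2) dθ,
so the Lagrangian is L = sqrt(121 + z'^2).
L depends on z' only, not on z or θ, so ∂L/∂z = 0 and
    ∂L/∂z' = z' / sqrt(121 + z'^2).
The Euler-Lagrange equation gives
    d/dθ( z' / sqrt(121 + z'^2) ) = 0,
so z' is constant. Integrating once:
    z(θ) = a θ + b,
a helix on the cylinder (a straight line when the cylinder is unrolled). The constants a, b are determined by the endpoint conditions.
With endpoint conditions z(0) = 3 and z(3π/2) = 4: from z(0) = b we get b = 3, and a·3π/2 + 3 = 4 gives a = 2/(3π), so
    z(θ) = (2/(3π)) θ + 3.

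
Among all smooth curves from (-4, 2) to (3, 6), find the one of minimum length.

Arc-length functional: J[y] = ∫ sqrt(1 + (y')^2) dx.
Lagrangian L = sqrt(1 + (y')^2) has no explicit y dependence, so ∂L/∂y = 0 and the Euler-Lagrange equation gives
    d/dx( y' / sqrt(1 + (y')^2) ) = 0  ⇒  y' / sqrt(1 + (y')^2) = const.
Hence y' is constant, so y(x) is affine.
Fitting the endpoints (-4, 2) and (3, 6):
    slope m = (6 − 2) / (3 − (-4)) = 4/7,
    intercept c = 2 − m·(-4) = 30/7.
Extremal: y(x) = (4/7) x + 30/7.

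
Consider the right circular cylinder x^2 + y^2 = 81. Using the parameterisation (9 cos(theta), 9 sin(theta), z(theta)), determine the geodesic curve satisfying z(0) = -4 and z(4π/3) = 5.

Parameterise the cylinder of radius R = 9 as
    r(θ) = (9 cos θ, 9 sin θ, z(θ)).
The arc-length element is
    ds = sqrt(81 + (dz/dθ)^2) dθ,
so the Lagrangian is L = sqrt(81 + z'^2).
L depends on z' only, not on z or θ, so ∂L/∂z = 0 and
    ∂L/∂z' = z' / sqrt(81 + z'^2).
The Euler-Lagrange equation gives
    d/dθ( z' / sqrt(81 + z'^2) ) = 0,
so z' is constant. Integrating once:
    z(θ) = a θ + b,
a helix on the cylinder (a straight line when the cylinder is unrolled). The constants a, b are determined by the endpoint conditions.
With endpoint conditions z(0) = -4 and z(4π/3) = 5: from z(0) = b we get b = -4, and a·4π/3 + -4 = 5 gives a = 27/(4π), so
    z(θ) = (27/(4π)) θ − 4.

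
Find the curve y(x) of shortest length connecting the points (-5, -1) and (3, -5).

Arc-length functional: J[y] = ∫ sqrt(1 + (y')^2) dx.
Lagrangian L = sqrt(1 + (y')^2) has no explicit y dependence, so ∂L/∂y = 0 and the Euler-Lagrange equation gives
    d/dx( y' / sqrt(1 + (y')^2) ) = 0  ⇒  y' / sqrt(1 + (y')^2) = const.
Hence y' is constant, so y(x) is affine.
Fitting the endpoints (-5, -1) and (3, -5):
    slope m = ((-5) − (-1)) / (3 − (-5)) = -1/2,
    intercept c = (-1) − m·(-5) = -7/2.
Extremal: y(x) = (-1/2) x - 7/2.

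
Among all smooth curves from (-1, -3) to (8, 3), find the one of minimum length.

Arc-length functional: J[y] = ∫ sqrt(1 + (y')^2) dx.
Lagrangian L = sqrt(1 + (y')^2) has no explicit y dependence, so ∂L/∂y = 0 and the Euler-Lagrange equation gives
    d/dx( y' / sqrt(1 + (y')^2) ) = 0  ⇒  y' / sqrt(1 + (y')^2) = const.
Hence y' is constant, so y(x) is affine.
Fitting the endpoints (-1, -3) and (8, 3):
    slope m = (3 − (-3)) / (8 − (-1)) = 2/3,
    intercept c = (-3) − m·(-1) = -7/3.
Extremal: y(x) = (2/3) x - 7/3.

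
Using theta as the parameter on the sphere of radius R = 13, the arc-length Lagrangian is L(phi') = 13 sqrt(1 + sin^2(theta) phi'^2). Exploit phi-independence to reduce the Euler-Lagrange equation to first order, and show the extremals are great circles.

On the sphere of radius R = 13 with spherical coordinates (θ, φ), the induced metric is
    ds^2 = 169(dθ^2 + sin^2(θ) dφ^2).
Parameterise by θ; the arc-length functional is
    J[φ] = ∫ 13 sqrt(1 + sin^2(θ) (dφ/dθ)^2) dθ,
so L = 13 sqrt(1 + sin^2(θ) φ'^2). Compute
    ∂L/∂φ = 0  (L has no explicit φ dependence),
    ∂L/∂φ' = 13 sin^2(θ) φ' / sqrt(1 + sin^2(θ) φ'^2).
Since ∂L/∂φ = 0, the Euler-Lagrange equation
    d/dθ(∂L/∂φ') − ∂L/∂φ = 0
reduces to d/dθ(∂L/∂φ') = 0, i.e. the momentum conjugate to φ is conserved:
    13 sin^2(θ) φ' / sqrt(1 + sin^2(θ) φ'^2) = C.
The overall factor of 13 is constant, so dividing through gives Clairaut's relation sin^2(θ) φ' / sqrt(1 + sin^2(θ) φ'^2) = C' (with C' = C/13). Solving for φ' and integrating gives the great-circle family
    cot(θ) = A cos(φ − φ_0),
i.e. the intersection of the sphere with a plane through the origin. The two constants A and φ_0 (equivalently C and one phase) are fixed by the two endpoint conditions.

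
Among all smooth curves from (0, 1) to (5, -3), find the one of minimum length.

Arc-length functional: J[y] = ∫ sqrt(1 + (y')^2) dx.
Lagrangian L = sqrt(1 + (y')^2) has no explicit y dependence, so ∂L/∂y = 0 and the Euler-Lagrange equation gives
    d/dx( y' / sqrt(1 + (y')^2) ) = 0  ⇒  y' / sqrt(1 + (y')^2) = const.
Hence y' is constant, so y(x) is affine.
Fitting the endpoints (0, 1) and (5, -3):
    slope m = ((-3) − 1) / (5 − 0) = -4/5,
    intercept c = 1 − m·0 = 1.
Extremal: y(x) = (-4/5) x + 1.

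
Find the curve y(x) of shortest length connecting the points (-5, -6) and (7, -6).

Arc-length functional: J[y] = ∫ sqrt(1 + (y')^2) dx.
Lagrangian L = sqrt(1 + (y')^2) has no explicit y dependence, so ∂L/∂y = 0 and the Euler-Lagrange equation gives
    d/dx( y' / sqrt(1 + (y')^2) ) = 0  ⇒  y' / sqrt(1 + (y')^2) = const.
Hence y' is constant, so y(x) is affine.
Fitting the endpoints (-5, -6) and (7, -6):
    slope m = ((-6) − (-6)) / (7 − (-5)) = 0,
    intercept c = (-6) − m·(-5) = -6.
Extremal: y(x) = -6.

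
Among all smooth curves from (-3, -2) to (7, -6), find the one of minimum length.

Arc-length functional: J[y] = ∫ sqrt(1 + (y')^2) dx.
Lagrangian L = sqrt(1 + (y')^2) has no explicit y dependence, so ∂L/∂y = 0 and the Euler-Lagrange equation gives
    d/dx( y' / sqrt(1 + (y')^2) ) = 0  ⇒  y' / sqrt(1 + (y')^2) = const.
Hence y' is constant, so y(x) is affine.
Fitting the endpoints (-3, -2) and (7, -6):
    slope m = ((-6) − (-2)) / (7 − (-3)) = -2/5,
    intercept c = (-2) − m·(-3) = -16/5.
Extremal: y(x) = (-2/5) x - 16/5.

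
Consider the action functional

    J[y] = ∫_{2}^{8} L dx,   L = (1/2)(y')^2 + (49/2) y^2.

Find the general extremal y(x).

The Lagrangian is L = (1/2)(y')^2 + (49/2) y^2.
∂L/∂y = 49y.
∂L/∂y' = y'.
The Euler-Lagrange equation d/dx(∂L/∂y') − ∂L/∂y = 0 becomes:
    y'' - 49 y = 0
General solution: y(x) = A e^(7x) + B e^(-7x), where A and B are arbitrary constants fixed by the endpoint conditions.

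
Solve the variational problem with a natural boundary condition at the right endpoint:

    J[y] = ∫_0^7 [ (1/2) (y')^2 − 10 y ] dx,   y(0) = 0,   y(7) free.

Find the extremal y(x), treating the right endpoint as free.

The Lagrangian L = (1/2) (y')^2 − 10 y gives
    ∂L/∂y = −10,   ∂L/∂y' = y'.
Euler-Lagrange: d/dx(y') − (−10) = 0, i.e. y'' + 10 = 0, so
    y(x) = −(10/2) x^2 + C1 x + C2.
Fixed left endpoint y(0) = 0 ⇒ C2 = 0.
The right endpoint x = 7 is free, so the natural (transversality) condition is ∂L/∂y' |_{x=7} = 0, i.e. y'(7) = 0.
Compute y'(x) = −10 x + C1, so y'(7) = −70 + C1 = 0 ⇒ C1 = 70.
Therefore the extremal is
    y(x) = −5 x^2 + 70 x.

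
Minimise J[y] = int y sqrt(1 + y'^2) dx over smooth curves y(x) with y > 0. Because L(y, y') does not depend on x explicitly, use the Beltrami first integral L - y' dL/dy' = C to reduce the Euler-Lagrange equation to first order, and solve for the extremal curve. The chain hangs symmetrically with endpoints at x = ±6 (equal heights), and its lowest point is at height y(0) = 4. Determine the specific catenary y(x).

The Lagrangian L(y, y') = y sqrt(1 + y'^2) has no explicit x dependence, so the Beltrami identity applies:
    L − y' ∂L/∂y' = C.
Compute ∂L/∂y' = y · y' / sqrt(1 + y'^2). Then
    L − y' ∂L/∂y'
    = y sqrt(1 + y'^2) − y · y'^2 / sqrt(1 + y'^2)
    = y (1 + y'^2 − y'^2) / sqrt(1 + y'^2)
    = y / sqrt(1 + y'^2) = C.
Squaring gives y^2 = C^2 (1 + y'^2), i.e.
    y'^2 = y^2 / C^2 − 1.
Separating variables,
    dy / sqrt(y^2 − C^2) = dx / C,
and integrating gives arccosh(y / C) = (x − a)/C, so
    y(x) = C cosh((x − a)/C),
the catenary. The constants C and a are fixed by the two endpoint conditions (and, for the hanging-chain problem, the length constraint selects C).
Now fit the given data. The endpoints x = ±6 are symmetric at equal height, so the catenary is even about its minimum: a = 0 and y(x) = C cosh(x/C). The lowest point is y(0) = C cosh(0) = C, and we are told y(0) = 4, so C = 4. Therefore
    y(x) = 4 cosh(x/4),
and at the endpoints
    y(±6) = 4 cosh(6/4).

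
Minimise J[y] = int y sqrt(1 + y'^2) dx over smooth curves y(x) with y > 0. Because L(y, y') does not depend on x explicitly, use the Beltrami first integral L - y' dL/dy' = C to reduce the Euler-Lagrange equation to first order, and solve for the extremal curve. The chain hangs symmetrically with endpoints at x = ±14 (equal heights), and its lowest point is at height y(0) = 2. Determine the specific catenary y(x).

The Lagrangian L(y, y') = y sqrt(1 + y'^2) has no explicit x dependence, so the Beltrami identity applies:
    L − y' ∂L/∂y' = C.
Compute ∂L/∂y' = y · y' / sqrt(1 + y'^2). Then
    L − y' ∂L/∂y'
    = y sqrt(1 + y'^2) − y · y'^2 / sqrt(1 + y'^2)
    = y (1 + y'^2 − y'^2) / sqrt(1 + y'^2)
    = y / sqrt(1 + y'^2) = C.
Squaring gives y^2 = C^2 (1 + y'^2), i.e.
    y'^2 = y^2 / C^2 − 1.
Separating variables,
    dy / sqrt(y^2 − C^2) = dx / C,
and integrating gives arccosh(y / C) = (x − a)/C, so
    y(x) = C cosh((x − a)/C),
the catenary. The constants C and a are fixed by the two endpoint conditions (and, for the hanging-chain problem, the length constraint selects C).
Now fit the given data. The endpoints x = ±14 are symmetric at equal height, so the catenary is even about its minimum: a = 0 and y(x) = C cosh(x/C). The lowest point is y(0) = C cosh(0) = C, and we are told y(0) = 2, so C = 2. Therefore
    y(x) = 2 cosh(x/2),
and at the endpoints
    y(±14) = 2 cosh(14/2).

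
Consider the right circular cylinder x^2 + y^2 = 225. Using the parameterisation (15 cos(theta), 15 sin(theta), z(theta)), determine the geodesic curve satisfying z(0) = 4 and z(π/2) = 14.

Parameterise the cylinder of radius R = 15 as
    r(θ) = (15 cos θ, 15 sin θ, z(θ)).
The arc-length element is
    ds = sqrt(225 + (dz/dθ)^2) dθ,
so the Lagrangian is L = sqrt(225 + z'^2).
L depends on z' only, not on z or θ, so ∂L/∂z = 0 and
    ∂L/∂z' = z' / sqrt(225 + z'^2).
The Euler-Lagrange equation gives
    d/dθ( z' / sqrt(225 + z'^2) ) = 0,
so z' is constant. Integrating once:
    z(θ) = a θ + b,
a helix on the cylinder (a straight line when the cylinder is unrolled). The constants a, b are determined by the endpoint conditions.
With endpoint conditions z(0) = 4 and z(π/2) = 14: from z(0) = b we get b = 4, and a·π/2 + 4 = 14 gives a = 20/π, so
    z(θ) = (20/π) θ + 4.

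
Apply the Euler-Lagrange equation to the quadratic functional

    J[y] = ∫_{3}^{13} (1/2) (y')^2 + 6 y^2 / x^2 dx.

The Lagrangian is L = (1/2) (y')^2 + 6 y^2 / x^2.
Compute ∂L/∂y = 12y/x^2, ∂L/∂y' = y'.
The Euler-Lagrange equation d/dx(∂L/∂y') − ∂L/∂y = 0 reduces to
    y'' − 12/x^2 · y = 0  (x > 0).
Its general solution is
    y(x) = A x^4 + B x^(-3),
with A, B fixed by the endpoint conditions.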